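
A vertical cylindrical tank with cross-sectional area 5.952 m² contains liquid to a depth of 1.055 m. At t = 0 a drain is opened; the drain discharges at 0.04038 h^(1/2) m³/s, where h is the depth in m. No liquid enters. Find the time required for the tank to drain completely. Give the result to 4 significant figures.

Mass balance (ρ constant): A dh/dt = −0.04038 √h.
This is separable: 2 d(√h)/dt = −0.04038/A, so √h = √h₀ − (0.04038/(2A)) t.
Set h = 0: 2√h₀ = (0.04038/A) t_empty ⇒ t_empty = 2A√h₀/0.04038.
t_empty = 2·5.952·√1.055/0.04038 = 11.9040·1.02713/0.04038 = 302.798 s.

302.8 s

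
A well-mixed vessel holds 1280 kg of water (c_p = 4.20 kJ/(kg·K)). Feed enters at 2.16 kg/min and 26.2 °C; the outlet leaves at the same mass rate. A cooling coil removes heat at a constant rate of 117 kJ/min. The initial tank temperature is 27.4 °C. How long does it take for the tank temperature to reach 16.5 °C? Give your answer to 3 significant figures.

M c_p dT/dt = ṁ c_p (T_in − T) − Q̇.
τ = M/ṁ = 592.59 min; T_ss = T_in − Q̇/(ṁ c_p) = 13.303 °C.
T(t) = T_ss + (T₀ − T_ss) e^(−t/τ). Set T = 16.5:
e^(−t/τ) = (16.5 − 13.303)/(27.4 − 13.303) = 0.22678
t = −592.59 · ln(0.22678) = 879.28 min.

879 min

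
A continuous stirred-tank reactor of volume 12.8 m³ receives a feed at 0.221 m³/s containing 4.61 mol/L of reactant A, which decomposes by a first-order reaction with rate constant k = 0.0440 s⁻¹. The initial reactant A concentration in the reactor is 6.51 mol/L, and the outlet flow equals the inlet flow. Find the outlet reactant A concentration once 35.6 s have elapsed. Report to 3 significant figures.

V dC/dt = Q(C_in − C) − k V C.
This is linear with rate a = Q/V + k = 0.061266 s⁻¹.
C_ss = Q C_in/(Q + kV) = 1.2992 mol/L; C(t) = C_ss + (C₀ − C_ss) e^(−a t).
C(35.6) = 1.2992 + (5.2108)·e^(−0.061266·35.6) = 1.2992 + (5.2108)·0.11292 = 1.8876 mol/L.

1.89 mol/L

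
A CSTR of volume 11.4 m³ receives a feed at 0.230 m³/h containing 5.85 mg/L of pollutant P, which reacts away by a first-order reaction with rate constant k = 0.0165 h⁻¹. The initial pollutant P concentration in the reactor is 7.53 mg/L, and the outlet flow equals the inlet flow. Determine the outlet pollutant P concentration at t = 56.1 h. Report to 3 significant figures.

3.77 mg/L

V dC/dt = Q(C_in − C) − k V C.
dC/dt = (Q/V) C_in − (Q/V + k) C; effective rate a = Q/V + k = 0.020175 + 0.0165 = 0.036675 h⁻¹.
C_ss = Q C_in/(Q + kV) = 3.2181 mg/L; C(t) = C_ss + (C₀ − C_ss) e^(−a t).
C(56.1) = 3.2181 + (4.3119)·e^(−0.036675·56.1) = 3.2181 + (4.3119)·0.12777 = 3.7691 mg/L.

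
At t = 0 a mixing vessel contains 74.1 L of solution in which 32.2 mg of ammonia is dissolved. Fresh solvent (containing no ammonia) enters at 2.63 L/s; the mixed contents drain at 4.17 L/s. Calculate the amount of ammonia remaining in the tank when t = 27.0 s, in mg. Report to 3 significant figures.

3.46 mg

Let m(t) be the amount of ammonia. Volume: V(t) = V₀ + (Q_in − Q_out) t = 74.1 − 1.5400 t; V(27.0) = 32.520 L.
Species balance (pure solvent in): dm/dt = −Q_out · m/V(t).
Separate: dm/m = −Q_out dt/V(t) ⇒ ln(m/m₀) = −(Q_out/(Q_in−Q_out)) ln(V/V₀).
m = m₀ (V₀/V)^(Q_out/(Q_in−Q_out)) = 32.2 × (74.1/32.520)^(-2.7078) = 3.4623 mg.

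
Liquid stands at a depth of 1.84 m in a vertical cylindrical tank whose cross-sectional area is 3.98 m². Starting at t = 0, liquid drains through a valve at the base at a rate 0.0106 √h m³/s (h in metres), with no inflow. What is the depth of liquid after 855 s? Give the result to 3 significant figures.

0.0475 m

Volume balance on the tank: A dh/dt = −0.0106 √h.
∫ h^(−1/2) dh = −(0.0106/A) ∫ dt, giving 2√h = 2√h₀ − (0.0106/A) t.
√h = √1.84 − 0.0106·855/(2·3.98) = 1.3565 − 1.1386 = 0.21790.
h = 0.21790² = 0.047480 m.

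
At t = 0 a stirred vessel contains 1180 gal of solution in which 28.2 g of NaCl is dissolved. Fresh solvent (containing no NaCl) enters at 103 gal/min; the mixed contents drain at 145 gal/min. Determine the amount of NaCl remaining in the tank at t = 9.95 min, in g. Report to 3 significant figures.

6.23 g

Let m(t) be the amount of NaCl. Volume: V(t) = V₀ + (Q_in − Q_out) t = 1180 − 42.000 t; V(9.95) = 762.10 gal.
No NaCl enters, so dm/dt = −Q_out · (m/V).
Separate: dm/m = −Q_out dt/V(t) ⇒ ln(m/m₀) = −(Q_out/(Q_in−Q_out)) ln(V/V₀).
m = m₀ (V₀/V)^(Q_out/(Q_in−Q_out)) = 28.2 × (1180/762.10)^(-3.4524) = 6.2337 g.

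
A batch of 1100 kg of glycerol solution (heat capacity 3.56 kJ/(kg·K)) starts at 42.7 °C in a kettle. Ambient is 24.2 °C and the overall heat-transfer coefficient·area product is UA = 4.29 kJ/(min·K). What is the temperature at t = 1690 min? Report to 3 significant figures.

Lumped-capacitance energy balance: M c_p dT/dt = UA(T_amb − T).
dT/dt = (T_ss − T)/τ with T_ss = T_amb = 24.200 °C, τ = M c_p/UA = 1100·3.56/4.29 = 912.82 min.
T approaches T_ss exponentially: T(t) = T_ss + (T₀ − T_ss) e^(−t/τ).
T(1690) = 24.200 + (18.500)·0.15702 = 27.105 °C.

27.1 °C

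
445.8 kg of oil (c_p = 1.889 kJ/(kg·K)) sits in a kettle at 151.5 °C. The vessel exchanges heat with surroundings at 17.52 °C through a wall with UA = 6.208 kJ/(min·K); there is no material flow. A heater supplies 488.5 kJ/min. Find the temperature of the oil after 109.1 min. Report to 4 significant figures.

120.9 °C

M c_p dT/dt = −UA(T − T_amb) + Q̇.
dT/dt = (T_ss − T)/τ with T_ss = T_amb + Q̇/UA = 17.52 + 488.5/6.208 = 96.2088 °C, τ = M c_p/UA = 445.8·1.889/6.208 = 135.650 min.
Solution: T(t) = T_ss + (T₀ − T_ss) e^(−t/τ).
T(109.1) = 96.2088 + (55.2912)·0.447412 = 120.947 °C.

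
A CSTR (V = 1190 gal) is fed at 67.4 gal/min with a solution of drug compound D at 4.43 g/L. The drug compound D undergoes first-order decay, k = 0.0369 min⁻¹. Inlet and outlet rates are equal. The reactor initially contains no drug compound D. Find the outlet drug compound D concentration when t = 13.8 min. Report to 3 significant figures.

1.94 g/L

Accumulation = in − out − consumed: V dC/dt = Q C_in − Q C − k V C.
This is linear with rate a = Q/V + k = 0.093539 min⁻¹.
C_ss = Q C_in/(Q + kV) = 2.6824 g/L; C(t) = C_ss + (C₀ − C_ss) e^(−a t).
C(13.8) = 2.6824 + (-2.6824)·e^(−0.093539·13.8) = 2.6824 + (-2.6824)·0.27504 = 1.9446 g/L.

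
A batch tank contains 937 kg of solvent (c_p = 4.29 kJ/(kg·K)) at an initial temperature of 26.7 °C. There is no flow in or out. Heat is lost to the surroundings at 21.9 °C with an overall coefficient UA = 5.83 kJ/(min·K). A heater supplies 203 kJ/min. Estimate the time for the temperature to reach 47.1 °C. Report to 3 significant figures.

785 min

Lumped-capacitance energy balance: M c_p dT/dt = UA(T_amb − T) + Q̇.
τ = M c_p/UA = 689.49 min; T_ss = T_amb + Q̇/UA = 21.9 + 203/5.83 = 56.720 °C.
T(t) = T_ss + (T₀ − T_ss)e^(−t/τ); set T = 47.1:
t = −τ ln[(T − T_ss)/(T₀ − T_ss)] = −689.49 · ln(0.32045) = 784.66 min.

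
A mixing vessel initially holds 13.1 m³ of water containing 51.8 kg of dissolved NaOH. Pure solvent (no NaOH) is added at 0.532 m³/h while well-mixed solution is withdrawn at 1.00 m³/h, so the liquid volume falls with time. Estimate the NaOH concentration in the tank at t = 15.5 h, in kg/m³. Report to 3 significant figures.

Let m(t) be the amount of NaOH. Volume: V(t) = V₀ + (Q_in − Q_out) t = 13.1 − 0.46800 t; V(15.5) = 5.8460 m³.
No NaOH enters, so dm/dt = −Q_out · (m/V).
Separate: dm/m = −Q_out dt/V(t) ⇒ ln(m/m₀) = −(Q_out/(Q_in−Q_out)) ln(V/V₀).
m = m₀ (V₀/V)^(Q_out/(Q_in−Q_out)) = 51.8 × (13.1/5.8460)^(-2.1368) = 9.2382 kg.
C = m/V = 9.2382/5.8460 = 1.5803 kg/m³.

1.58 kg/m³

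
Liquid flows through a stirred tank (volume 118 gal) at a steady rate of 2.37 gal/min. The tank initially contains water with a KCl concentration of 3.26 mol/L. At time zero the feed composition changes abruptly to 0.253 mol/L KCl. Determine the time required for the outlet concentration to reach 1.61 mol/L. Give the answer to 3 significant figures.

39.6 min

Species balance: V dC/dt = Q(C_in − C) ⇒ τ = V/Q = 49.789 min.
C(t) = C_in + (C₀ − C_in) e^(−t/τ). Set C = 1.61 and solve for t:
e^(−t/τ) = (C − C_in)/(C₀ − C_in) = (1.61 − 0.253)/(3.26 − 0.253) = 0.45128
t = −τ ln(…) = 49.789 × 0.79567 = 39.615 min.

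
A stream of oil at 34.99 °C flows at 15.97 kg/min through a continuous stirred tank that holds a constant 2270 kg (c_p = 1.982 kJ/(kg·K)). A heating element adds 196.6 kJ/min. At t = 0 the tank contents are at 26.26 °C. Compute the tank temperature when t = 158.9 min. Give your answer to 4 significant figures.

Heat balance on the well-mixed liquid: M c_p dT/dt = ṁ c_p (T_in − T) + 196.6.
Rearrange: dT/dt = (T_ss − T)/τ with τ = M/ṁ = 142.142 min and T_ss = T_in + Q̇/(ṁ c_p) = 41.2012 °C.
Integrating: T(t) = T_ss + (T₀ − T_ss) e^(−t/τ).
T(158.9) = 41.2012 + (-14.9412)·e^(−158.9/142.142) = 41.2012 + (-14.9412)·0.326966 = 36.3159 °C.

36.32 °C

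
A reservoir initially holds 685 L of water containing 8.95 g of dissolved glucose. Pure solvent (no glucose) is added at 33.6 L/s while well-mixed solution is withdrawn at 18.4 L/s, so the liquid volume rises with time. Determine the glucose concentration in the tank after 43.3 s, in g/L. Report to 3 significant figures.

Total volume: dV/dt = Q_in − Q_out = 15.200 L/s, so V(t) = 685 + 15.200 t and V(43.3) = 1343.2 L.
No glucose enters, so dm/dt = −Q_out · (m/V).
dm/m = −Q_out dt/(V₀ + 15.200 t); integrating gives ln(m/m₀) = −(Q_out/(Q_in−Q_out)) ln(V/V₀).
m = m₀ (V₀/V)^(Q_out/(Q_in−Q_out)) = 8.95 × (685/1343.2)^(1.2105) = 3.9611 g.
C = m/V = 3.9611/1343.2 = 0.0029491 g/L.

0.00295 g/L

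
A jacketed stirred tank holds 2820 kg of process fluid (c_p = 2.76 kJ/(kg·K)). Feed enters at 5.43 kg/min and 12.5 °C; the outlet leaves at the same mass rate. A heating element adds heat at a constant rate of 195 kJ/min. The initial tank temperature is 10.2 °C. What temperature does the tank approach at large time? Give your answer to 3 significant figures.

25.5 °C

M c_p dT/dt = ṁ c_p (T_in − T) + Q̇.
At steady state dT/dt = 0 ⇒ T_ss = T_in + Q̇/(ṁ c_p) = 12.5 + 195/(5.43·2.76) = 25.511 °C.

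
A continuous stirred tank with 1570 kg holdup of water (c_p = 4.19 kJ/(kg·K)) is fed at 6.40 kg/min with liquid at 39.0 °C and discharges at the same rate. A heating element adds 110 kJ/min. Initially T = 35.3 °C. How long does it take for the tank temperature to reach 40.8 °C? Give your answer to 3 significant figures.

299 min

Energy balance: M c_p dT/dt = ṁ c_p (T_in − T) + 110.
τ = M/ṁ = 245.31 min; T_ss = T_in + Q̇/(ṁ c_p) = 43.102 °C.
T(t) = T_ss + (T₀ − T_ss) e^(−t/τ). Set T = 40.8:
e^(−t/τ) = (40.8 − 43.102)/(35.3 − 43.102) = 0.29506
t = −245.31 · ln(0.29506) = 299.43 min.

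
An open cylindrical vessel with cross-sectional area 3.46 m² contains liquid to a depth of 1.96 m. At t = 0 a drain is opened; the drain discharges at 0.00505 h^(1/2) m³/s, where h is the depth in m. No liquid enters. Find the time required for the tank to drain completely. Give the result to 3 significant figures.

1920 s

Accumulation of liquid (constant cross-section A): A dh/dt = −0.00505 √h.
This is separable: 2 d(√h)/dt = −0.00505/A, so √h = √h₀ − (0.00505/(2A)) t.
Tank is empty when √h = 0: t_empty = 2A√h₀/0.00505.
t_empty = 2·3.46·√1.96/0.00505 = 6.9200·1.4000/0.00505 = 1918.4 s.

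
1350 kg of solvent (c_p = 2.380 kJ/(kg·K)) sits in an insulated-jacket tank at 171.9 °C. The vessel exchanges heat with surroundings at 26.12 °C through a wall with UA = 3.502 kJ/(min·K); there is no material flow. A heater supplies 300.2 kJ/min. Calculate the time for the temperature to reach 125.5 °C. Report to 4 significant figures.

1359 min

M c_p dT/dt = −UA(T − T_amb) + Q̇.
τ = M c_p/UA = 917.476 min; T_ss = T_amb + Q̇/UA = 26.12 + 300.2/3.502 = 111.842 °C.
T(t) = T_ss + (T₀ − T_ss)e^(−t/τ); set T = 125.5:
t = −τ ln[(T − T_ss)/(T₀ − T_ss)] = −917.476 · ln(0.227408) = 1358.79 min.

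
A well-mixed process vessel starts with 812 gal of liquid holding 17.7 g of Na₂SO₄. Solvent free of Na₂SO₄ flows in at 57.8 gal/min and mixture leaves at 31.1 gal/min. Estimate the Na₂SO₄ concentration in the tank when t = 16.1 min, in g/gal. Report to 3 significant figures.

0.00869 g/gal

Let m(t) be the amount of Na₂SO₄. Volume: V(t) = V₀ + (Q_in − Q_out) t = 812 + 26.700 t; V(16.1) = 1241.9 gal.
Solute balance: dm/dt = 0 − Q_out C = −Q_out m/V(t).
dm/m = −Q_out dt/(V₀ + 26.700 t); integrating gives ln(m/m₀) = −(Q_out/(Q_in−Q_out)) ln(V/V₀).
m = m₀ (V₀/V)^(Q_out/(Q_in−Q_out)) = 17.7 × (812/1241.9)^(1.1648) = 10.791 g.
C = m/V = 10.791/1241.9 = 0.0086890 g/gal.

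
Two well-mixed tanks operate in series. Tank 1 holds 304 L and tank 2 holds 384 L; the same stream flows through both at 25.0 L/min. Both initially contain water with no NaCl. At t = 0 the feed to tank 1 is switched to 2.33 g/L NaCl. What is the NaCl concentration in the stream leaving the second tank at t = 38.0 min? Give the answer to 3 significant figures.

1.78 g/L

Species balance on tank i: dCᵢ/dt = (Cᵢ₋₁ − Cᵢ)/τᵢ with τᵢ = Vᵢ/Q.
τ₁ = 304/25.0 = 12.160 min; τ₂ = 384/25.0 = 15.360 min.
Tank 1: C₁ = C_in(1 − e^(−t/τ₁)). Tank 2 (τ₁ ≠ τ₂): C₂ = C_in[1 − (τ₁ e^(−t/τ₁) − τ₂ e^(−t/τ₂))/(τ₁ − τ₂)].
At t = 38.0: e^(−t/τ₁) = 0.043937, e^(−t/τ₂) = 0.084251.
C₂ = 2.33·[1 − (12.160·0.043937 − 15.360·0.084251)/(-3.2000)] = 2.33·0.76256 = 1.7768 g/L.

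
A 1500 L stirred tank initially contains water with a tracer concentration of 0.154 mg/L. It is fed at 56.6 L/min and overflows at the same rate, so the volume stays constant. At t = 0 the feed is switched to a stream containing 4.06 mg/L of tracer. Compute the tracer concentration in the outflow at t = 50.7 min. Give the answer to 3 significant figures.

3.48 mg/L

Transient balance on the dissolved component: V dC/dt = Q(C_in − C).
Time constant τ = V/Q = 1500/56.6 = 26.502 min.
Solution: C(t) = C_in + (C₀ − C_in) e^(−t/τ).
C(50.7) = 4.06 + (0.154 − 4.06)·e^(−50.7/26.502) = 4.06 + (-3.9060)·0.14763 = 3.4834 mg/L.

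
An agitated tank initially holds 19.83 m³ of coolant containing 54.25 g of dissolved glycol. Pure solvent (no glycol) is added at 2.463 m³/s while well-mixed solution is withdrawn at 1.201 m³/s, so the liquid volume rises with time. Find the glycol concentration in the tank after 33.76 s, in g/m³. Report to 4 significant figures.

Let m(t) be the amount of glycol. Volume: V(t) = V₀ + (Q_in − Q_out) t = 19.83 + 1.26200 t; V(33.76) = 62.4351 m³.
Species balance (pure solvent in): dm/dt = −Q_out · m/V(t).
Separate: dm/m = −Q_out dt/V(t) ⇒ ln(m/m₀) = −(Q_out/(Q_in−Q_out)) ln(V/V₀).
m = m₀ (V₀/V)^(Q_out/(Q_in−Q_out)) = 54.25 × (19.83/62.4351)^(0.951664) = 18.2125 g.
C = m/V = 18.2125/62.4351 = 0.291703 g/m³.

0.2917 g/m³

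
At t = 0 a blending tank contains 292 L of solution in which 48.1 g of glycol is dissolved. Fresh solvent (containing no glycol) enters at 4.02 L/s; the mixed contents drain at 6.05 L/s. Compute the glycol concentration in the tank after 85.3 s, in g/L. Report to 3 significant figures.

Total volume: dV/dt = Q_in − Q_out = -2.0300 L/s, so V(t) = 292 − 2.0300 t and V(85.3) = 118.84 L.
No glycol enters, so dm/dt = −Q_out · (m/V).
dm/m = −Q_out dt/(V₀ − 2.0300 t); integrating gives ln(m/m₀) = −(Q_out/(Q_in−Q_out)) ln(V/V₀).
m = m₀ (V₀/V)^(Q_out/(Q_in−Q_out)) = 48.1 × (292/118.84)^(-2.9803) = 3.3006 g.
C = m/V = 3.3006/118.84 = 0.027773 g/L.

0.0278 g/L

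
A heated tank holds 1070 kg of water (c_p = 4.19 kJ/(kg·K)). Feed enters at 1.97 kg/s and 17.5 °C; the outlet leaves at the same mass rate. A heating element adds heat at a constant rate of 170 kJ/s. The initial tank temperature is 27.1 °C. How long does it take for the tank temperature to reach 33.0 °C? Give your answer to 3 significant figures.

418 s

M c_p dT/dt = ṁ c_p (T_in − T) + Q̇.
τ = M/ṁ = 543.15 s; T_ss = T_in + Q̇/(ṁ c_p) = 38.095 °C.
T(t) = T_ss + (T₀ − T_ss) e^(−t/τ). Set T = 33.0:
e^(−t/τ) = (33.0 − 38.095)/(27.1 − 38.095) = 0.46341
t = −543.15 · ln(0.46341) = 417.76 s.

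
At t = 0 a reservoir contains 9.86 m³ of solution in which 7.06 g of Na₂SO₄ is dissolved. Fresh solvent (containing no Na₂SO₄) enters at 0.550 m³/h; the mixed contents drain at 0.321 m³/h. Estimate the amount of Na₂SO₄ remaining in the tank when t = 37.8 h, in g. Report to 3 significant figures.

Let m(t) be the amount of Na₂SO₄. Volume: V(t) = V₀ + (Q_in − Q_out) t = 9.86 + 0.22900 t; V(37.8) = 18.516 m³.
Solute balance: dm/dt = 0 − Q_out C = −Q_out m/V(t).
dm/m = −Q_out dt/(V₀ + 0.22900 t); integrating gives ln(m/m₀) = −(Q_out/(Q_in−Q_out)) ln(V/V₀).
m = m₀ (V₀/V)^(Q_out/(Q_in−Q_out)) = 7.06 × (9.86/18.516)^(1.4017) = 2.9186 g.

2.92 g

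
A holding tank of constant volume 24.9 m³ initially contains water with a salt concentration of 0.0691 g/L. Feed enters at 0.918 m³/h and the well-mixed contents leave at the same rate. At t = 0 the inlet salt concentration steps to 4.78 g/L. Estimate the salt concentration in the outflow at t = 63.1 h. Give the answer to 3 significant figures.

4.32 g/L

Transient balance on the dissolved component: V dC/dt = Q(C_in − C).
Time constant τ = V/Q = 24.9/0.918 = 27.124 h.
C approaches C_in exponentially: C(t) = C_in + (C₀ − C_in) e^(−t/τ).
C(63.1) = 4.78 + (0.0691 − 4.78)·e^(−63.1/27.124) = 4.78 + (-4.7109)·0.097653 = 4.3200 g/L.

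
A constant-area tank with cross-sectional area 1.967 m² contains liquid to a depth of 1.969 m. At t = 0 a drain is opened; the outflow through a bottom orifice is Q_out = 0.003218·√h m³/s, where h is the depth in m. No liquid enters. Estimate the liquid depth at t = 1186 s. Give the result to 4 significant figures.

With no inflow, A dh/dt = −0.003218 √h.
∫ h^(−1/2) dh = −(0.003218/A) ∫ dt, giving 2√h = 2√h₀ − (0.003218/A) t.
√h = √1.969 − 0.003218·1186/(2·1.967) = 1.40321 − 0.970144 = 0.433066.
h = 0.433066² = 0.187546 m.

0.1875 m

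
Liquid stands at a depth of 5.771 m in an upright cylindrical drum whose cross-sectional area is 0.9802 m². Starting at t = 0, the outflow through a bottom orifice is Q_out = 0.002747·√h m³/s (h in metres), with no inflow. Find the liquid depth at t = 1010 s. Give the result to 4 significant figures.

0.9742 m

Accumulation of liquid (constant cross-section A): A dh/dt = −0.002747 √h.
This is separable: 2 d(√h)/dt = −0.002747/A, so √h = √h₀ − (0.002747/(2A)) t.
√h = √5.771 − 0.002747·1010/(2·0.9802) = 2.40229 − 1.41526 = 0.987033.
h = 0.987033² = 0.974235 m.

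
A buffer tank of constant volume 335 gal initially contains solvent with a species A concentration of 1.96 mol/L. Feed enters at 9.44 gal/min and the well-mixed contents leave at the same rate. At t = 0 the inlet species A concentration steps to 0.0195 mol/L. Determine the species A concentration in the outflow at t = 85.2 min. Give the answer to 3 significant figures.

0.195 mol/L

Mass balance on the solute (V constant): V dC/dt = Q(C_in − C).
Time constant τ = V/Q = 335/9.44 = 35.487 min.
Integrating: C(t) = C_in + (C₀ − C_in) e^(−t/τ).
C(85.2) = 0.0195 + (1.96 − 0.0195)·e^(−85.2/35.487) = 0.0195 + (1.9405)·0.090640 = 0.19539 mol/L.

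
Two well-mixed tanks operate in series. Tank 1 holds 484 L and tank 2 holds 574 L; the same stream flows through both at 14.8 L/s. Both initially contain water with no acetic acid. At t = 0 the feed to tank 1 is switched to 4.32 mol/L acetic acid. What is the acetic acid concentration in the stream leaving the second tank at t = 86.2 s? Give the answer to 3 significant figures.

Species balance on tank i: dCᵢ/dt = (Cᵢ₋₁ − Cᵢ)/τᵢ with τᵢ = Vᵢ/Q.
τ₁ = 484/14.8 = 32.703 s; τ₂ = 574/14.8 = 38.784 s.
Tank 1: C₁ = C_in(1 − e^(−t/τ₁)). Tank 2 (τ₁ ≠ τ₂): C₂ = C_in[1 − (τ₁ e^(−t/τ₁) − τ₂ e^(−t/τ₂))/(τ₁ − τ₂)].
At t = 86.2: e^(−t/τ₁) = 0.071657, e^(−t/τ₂) = 0.10833.
C₂ = 4.32·[1 − (32.703·0.071657 − 38.784·0.10833)/(-6.0811)] = 4.32·0.69445 = 3.0000 mol/L.

3.00 mol/L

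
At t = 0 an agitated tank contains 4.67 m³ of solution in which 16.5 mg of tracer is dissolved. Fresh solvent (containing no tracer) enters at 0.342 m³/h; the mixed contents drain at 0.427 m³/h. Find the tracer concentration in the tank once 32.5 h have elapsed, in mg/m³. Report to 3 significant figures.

Total volume: dV/dt = Q_in − Q_out = -0.085000 m³/h, so V(t) = 4.67 − 0.085000 t and V(32.5) = 1.9075 m³.
Solute balance: dm/dt = 0 − Q_out C = −Q_out m/V(t).
dm/m = −Q_out dt/(V₀ − 0.085000 t); integrating gives ln(m/m₀) = −(Q_out/(Q_in−Q_out)) ln(V/V₀).
m = m₀ (V₀/V)^(Q_out/(Q_in−Q_out)) = 16.5 × (4.67/1.9075)^(-5.0235) = 0.18368 mg.
C = m/V = 0.18368/1.9075 = 0.096296 mg/m³.

0.0963 mg/m³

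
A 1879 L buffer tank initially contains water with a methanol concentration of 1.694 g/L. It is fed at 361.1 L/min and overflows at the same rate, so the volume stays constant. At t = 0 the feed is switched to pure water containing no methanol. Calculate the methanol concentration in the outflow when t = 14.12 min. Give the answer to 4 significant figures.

Accumulation = in − out for the solute gives V dC/dt = Q(C_in − C).
So dC/dt = (C_in − C)/τ with τ = V/Q = 1879/361.1 = 5.20354 min.
This is linear first-order; C(t) = C_in + (C₀ − C_in) e^(−t/τ).
C(14.12) = 0 + (1.694 − 0)·e^(−14.12/5.20354) = 0 + (1.69400)·0.0663020 = 0.112316 g/L.

0.1123 g/L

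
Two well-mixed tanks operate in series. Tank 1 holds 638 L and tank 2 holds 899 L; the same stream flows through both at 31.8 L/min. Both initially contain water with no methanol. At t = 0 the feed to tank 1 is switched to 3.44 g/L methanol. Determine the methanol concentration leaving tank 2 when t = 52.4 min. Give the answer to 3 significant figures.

2.20 g/L

Each tank obeys Vᵢ dCᵢ/dt = Q(Cᵢ₋₁ − Cᵢ), so τᵢ = Vᵢ/Q.
τ₁ = 638/31.8 = 20.063 min; τ₂ = 899/31.8 = 28.270 min.
Tank 1: C₁ = C_in(1 − e^(−t/τ₁)). Tank 2 (τ₁ ≠ τ₂): C₂ = C_in[1 − (τ₁ e^(−t/τ₁) − τ₂ e^(−t/τ₂))/(τ₁ − τ₂)].
At t = 52.4: e^(−t/τ₁) = 0.073403, e^(−t/τ₂) = 0.15668.
C₂ = 3.44·[1 − (20.063·0.073403 − 28.270·0.15668)/(-8.2075)] = 3.44·0.63974 = 2.2007 g/L.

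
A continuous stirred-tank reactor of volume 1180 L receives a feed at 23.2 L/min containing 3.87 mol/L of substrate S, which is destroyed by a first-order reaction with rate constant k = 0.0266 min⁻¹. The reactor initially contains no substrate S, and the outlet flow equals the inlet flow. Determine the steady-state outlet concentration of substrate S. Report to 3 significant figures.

1.64 mol/L

Accumulation = in − out − consumed: V dC/dt = Q C_in − Q C − k V C.
Steady state (dC/dt = 0): C_ss = Q C_in/(Q + kV) = C_in/(1 + kV/Q).
C_ss = 23.2·3.87/(23.2 + 0.0266·1180) = 89.784/54.588 = 1.6448 mol/L.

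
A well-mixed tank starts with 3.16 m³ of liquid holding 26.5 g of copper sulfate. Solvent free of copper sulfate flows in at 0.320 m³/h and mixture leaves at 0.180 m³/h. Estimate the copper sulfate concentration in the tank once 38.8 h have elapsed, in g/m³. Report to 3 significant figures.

0.852 g/m³

Let m(t) be the amount of copper sulfate. Volume: V(t) = V₀ + (Q_in − Q_out) t = 3.16 + 0.14000 t; V(38.8) = 8.5920 m³.
Solute balance: dm/dt = 0 − Q_out C = −Q_out m/V(t).
Separate: dm/m = −Q_out dt/V(t) ⇒ ln(m/m₀) = −(Q_out/(Q_in−Q_out)) ln(V/V₀).
m = m₀ (V₀/V)^(Q_out/(Q_in−Q_out)) = 26.5 × (3.16/8.5920)^(1.2857) = 7.3236 g.
C = m/V = 7.3236/8.5920 = 0.85237 g/m³.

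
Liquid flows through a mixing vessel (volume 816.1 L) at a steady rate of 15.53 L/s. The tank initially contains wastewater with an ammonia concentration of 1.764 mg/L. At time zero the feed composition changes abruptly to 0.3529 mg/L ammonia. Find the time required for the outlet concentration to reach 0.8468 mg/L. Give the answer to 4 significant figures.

55.17 s

Species balance: V dC/dt = Q(C_in − C) ⇒ τ = V/Q = 52.5499 s.
C(t) = C_in + (C₀ − C_in) e^(−t/τ). Set C = 0.8468 and solve for t:
e^(−t/τ) = (C − C_in)/(C₀ − C_in) = (0.8468 − 0.3529)/(1.764 − 0.3529) = 0.350011
t = −τ ln(…) = 52.5499 × 1.04979 = 55.1665 s.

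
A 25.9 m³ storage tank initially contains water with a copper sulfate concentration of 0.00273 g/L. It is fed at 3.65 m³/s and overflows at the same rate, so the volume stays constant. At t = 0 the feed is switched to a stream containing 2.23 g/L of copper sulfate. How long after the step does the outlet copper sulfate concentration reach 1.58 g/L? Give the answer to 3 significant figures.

Accumulation = in − out for the solute gives V dC/dt = Q(C_in − C), so τ = V/Q = 7.0959 s.
C(t) = C_in + (C₀ − C_in) e^(−t/τ). Set C = 1.58 and solve for t:
e^(−t/τ) = (C − C_in)/(C₀ − C_in) = (1.58 − 2.23)/(0.00273 − 2.23) = 0.29184
t = −τ ln(…) = 7.0959 × 1.2316 = 8.7390 s.

8.74 s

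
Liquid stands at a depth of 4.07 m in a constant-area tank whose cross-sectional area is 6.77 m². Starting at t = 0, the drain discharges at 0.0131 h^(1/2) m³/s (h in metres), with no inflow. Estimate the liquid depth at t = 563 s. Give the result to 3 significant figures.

Mass balance (ρ constant): A dh/dt = −0.0131 √h.
This is separable: 2 d(√h)/dt = −0.0131/A, so √h = √h₀ − (0.0131/(2A)) t.
√h = √4.07 − 0.0131·563/(2·6.77) = 2.0174 − 0.54470 = 1.4727.
h = 1.4727² = 2.1689 m.

2.17 m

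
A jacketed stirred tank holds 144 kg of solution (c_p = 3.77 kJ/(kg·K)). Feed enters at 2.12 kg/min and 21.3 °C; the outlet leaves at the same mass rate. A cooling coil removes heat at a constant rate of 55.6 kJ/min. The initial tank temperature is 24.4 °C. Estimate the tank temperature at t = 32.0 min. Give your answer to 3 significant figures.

First-law balance (no shaft work): M c_p dT/dt = ṁ c_p (T_in − T) − 55.6.
τ = M/ṁ = 67.925 min; T_ss = T_in − Q̇/(ṁ c_p) = 21.3 − 55.6/(2.12·3.77) = 14.343 °C.
This is linear first-order; T(t) = T_ss + (T₀ − T_ss) e^(−t/τ).
T(32.0) = 14.343 + (10.057)·e^(−32.0/67.925) = 14.343 + (10.057)·0.62431 = 20.622 °C.

20.6 °C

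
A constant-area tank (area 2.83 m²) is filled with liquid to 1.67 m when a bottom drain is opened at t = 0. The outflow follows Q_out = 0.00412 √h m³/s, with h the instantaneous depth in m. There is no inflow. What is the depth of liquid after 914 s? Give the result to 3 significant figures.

0.393 m

Mass balance (ρ constant): A dh/dt = −0.00412 √h.
This is separable: 2 d(√h)/dt = −0.00412/A, so √h = √h₀ − (0.00412/(2A)) t.
√h = √1.67 − 0.00412·914/(2·2.83) = 1.2923 − 0.66531 = 0.62697.
h = 0.62697² = 0.39309 m.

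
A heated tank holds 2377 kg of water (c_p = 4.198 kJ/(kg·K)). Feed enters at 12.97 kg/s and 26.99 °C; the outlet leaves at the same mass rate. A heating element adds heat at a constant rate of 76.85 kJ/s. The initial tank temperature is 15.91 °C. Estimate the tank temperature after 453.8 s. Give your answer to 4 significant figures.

27.35 °C

Heat balance on the well-mixed liquid: M c_p dT/dt = ṁ c_p (T_in − T) + 76.85.
Rearrange: dT/dt = (T_ss − T)/τ with τ = M/ṁ = 183.269 s and T_ss = T_in + Q̇/(ṁ c_p) = 28.4014 °C.
Integrating: T(t) = T_ss + (T₀ − T_ss) e^(−t/τ).
T(453.8) = 28.4014 + (-12.4914)·e^(−453.8/183.269) = 28.4014 + (-12.4914)·0.0840671 = 27.3513 °C.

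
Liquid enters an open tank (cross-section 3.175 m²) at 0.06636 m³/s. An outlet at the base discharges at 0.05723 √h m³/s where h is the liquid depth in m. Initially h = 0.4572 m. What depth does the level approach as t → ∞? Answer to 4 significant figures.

Level balance: A dh/dt = 0.06636 − 0.05723 √h. Setting dh/dt = 0:
Q_in = 0.05723 √h_ss ⇒ √h_ss = 0.06636/0.05723 = 1.15953.
h_ss = 1.15953² = 1.34451 m. (Since h₀ = 0.4572 m < h_ss, the level will rise toward this value.)

1.345 m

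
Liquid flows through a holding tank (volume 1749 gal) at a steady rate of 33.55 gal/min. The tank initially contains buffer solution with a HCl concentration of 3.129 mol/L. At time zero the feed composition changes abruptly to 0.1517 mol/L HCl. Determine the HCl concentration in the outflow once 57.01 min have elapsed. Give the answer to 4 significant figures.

1.149 mol/L

Accumulation = in − out for the solute gives V dC/dt = Q(C_in − C).
Rewrite as dC/dt + C/τ = C_in/τ, τ = V/Q = 52.1311 min.
Integrating: C(t) = C_in + (C₀ − C_in) e^(−t/τ).
C(57.01) = 0.1517 + (3.129 − 0.1517)·e^(−57.01/52.1311) = 0.1517 + (2.97730)·0.335012 = 1.14913 mol/L.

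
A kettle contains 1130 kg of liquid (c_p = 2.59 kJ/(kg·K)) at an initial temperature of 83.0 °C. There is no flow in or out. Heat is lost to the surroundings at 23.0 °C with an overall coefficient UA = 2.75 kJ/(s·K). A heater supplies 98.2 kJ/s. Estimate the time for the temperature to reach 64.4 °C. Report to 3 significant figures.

Energy balance: M c_p dT/dt = −UA(T − T_amb) + Q̇.
τ = M c_p/UA = 1064.3 s; T_ss = T_amb + Q̇/UA = 23.0 + 98.2/2.75 = 58.709 °C.
T(t) = T_ss + (T₀ − T_ss)e^(−t/τ); set T = 64.4:
t = −τ ln[(T − T_ss)/(T₀ − T_ss)] = −1064.3 · ln(0.23428) = 1544.5 s.

1540 s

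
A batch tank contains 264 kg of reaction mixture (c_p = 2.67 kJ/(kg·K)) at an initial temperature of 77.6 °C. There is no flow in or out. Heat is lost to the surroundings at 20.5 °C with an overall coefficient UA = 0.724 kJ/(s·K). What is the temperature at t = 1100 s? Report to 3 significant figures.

38.9 °C

Unsteady energy balance on the tank contents: M c_p dT/dt = −UA(T − T_amb).
dT/dt = (T_ss − T)/τ with T_ss = T_amb = 20.500 °C, τ = M c_p/UA = 264·2.67/0.724 = 973.59 s.
This is linear first-order; T(t) = T_ss + (T₀ − T_ss) e^(−t/τ).
T(1100) = 20.500 + (57.100)·0.32309 = 38.948 °C.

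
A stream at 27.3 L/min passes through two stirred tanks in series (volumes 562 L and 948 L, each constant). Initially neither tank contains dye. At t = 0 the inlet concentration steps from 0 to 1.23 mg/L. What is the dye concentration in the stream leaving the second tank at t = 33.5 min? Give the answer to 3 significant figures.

0.431 mg/L

Time constants: τᵢ = Vᵢ/Q for each well-mixed tank.
τ₁ = 562/27.3 = 20.586 min; τ₂ = 948/27.3 = 34.725 min.
Tank 1: C₁ = C_in(1 − e^(−t/τ₁)). Tank 2 (τ₁ ≠ τ₂): C₂ = C_in[1 − (τ₁ e^(−t/τ₁) − τ₂ e^(−t/τ₂))/(τ₁ − τ₂)].
At t = 33.5: e^(−t/τ₁) = 0.19646, e^(−t/τ₂) = 0.38109.
C₂ = 1.23·[1 − (20.586·0.19646 − 34.725·0.38109)/(-14.139)] = 1.23·0.35009 = 0.43061 mg/L.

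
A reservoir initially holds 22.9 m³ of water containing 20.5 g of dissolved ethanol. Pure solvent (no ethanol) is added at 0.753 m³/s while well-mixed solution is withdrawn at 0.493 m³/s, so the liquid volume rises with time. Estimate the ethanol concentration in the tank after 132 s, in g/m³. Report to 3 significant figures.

Let m(t) be the amount of ethanol. Volume: V(t) = V₀ + (Q_in − Q_out) t = 22.9 + 0.26000 t; V(132) = 57.220 m³.
No ethanol enters, so dm/dt = −Q_out · (m/V).
dm/m = −Q_out dt/(V₀ + 0.26000 t); integrating gives ln(m/m₀) = −(Q_out/(Q_in−Q_out)) ln(V/V₀).
m = m₀ (V₀/V)^(Q_out/(Q_in−Q_out)) = 20.5 × (22.9/57.220)^(1.8962) = 3.6110 g.
C = m/V = 3.6110/57.220 = 0.063108 g/m³.

0.0631 g/m³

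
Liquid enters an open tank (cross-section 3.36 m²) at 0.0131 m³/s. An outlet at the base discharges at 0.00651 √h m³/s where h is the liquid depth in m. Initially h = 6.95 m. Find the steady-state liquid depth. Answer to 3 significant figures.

4.05 m

A dh/dt = Q_in − 0.00651 √h. Steady state requires inflow = outflow:
Q_in = 0.00651 √h_ss ⇒ √h_ss = 0.0131/0.00651 = 2.0123.
h_ss = 2.0123² = 4.0493 m. (Since h₀ = 6.95 m > h_ss, the level will fall toward this value.)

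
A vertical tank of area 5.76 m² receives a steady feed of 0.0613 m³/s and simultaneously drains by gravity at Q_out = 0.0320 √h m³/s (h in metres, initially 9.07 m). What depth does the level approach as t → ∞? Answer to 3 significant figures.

Volume balance on the tank: A dh/dt = Q_in − 0.0320 √h. At steady state dh/dt = 0:
Q_in = 0.0320 √h_ss ⇒ √h_ss = 0.0613/0.0320 = 1.9156.
h_ss = 1.9156² = 3.6696 m. (Since h₀ = 9.07 m > h_ss, the level will fall toward this value.)

3.67 m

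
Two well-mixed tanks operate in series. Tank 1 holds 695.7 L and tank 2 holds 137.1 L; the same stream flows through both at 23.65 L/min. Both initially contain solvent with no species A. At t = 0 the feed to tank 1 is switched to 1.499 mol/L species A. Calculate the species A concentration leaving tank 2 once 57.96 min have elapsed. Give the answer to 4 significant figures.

Each tank obeys Vᵢ dCᵢ/dt = Q(Cᵢ₋₁ − Cᵢ), so τᵢ = Vᵢ/Q.
τ₁ = 695.7/23.65 = 29.4165 min; τ₂ = 137.1/23.65 = 5.79704 min.
Tank 1: C₁ = C_in(1 − e^(−t/τ₁)). Tank 2 (τ₁ ≠ τ₂): C₂ = C_in[1 − (τ₁ e^(−t/τ₁) − τ₂ e^(−t/τ₂))/(τ₁ − τ₂)].
At t = 57.96: e^(−t/τ₁) = 0.139412, e^(−t/τ₂) = 4.54815e-05.
C₂ = 1.499·[1 − (29.4165·0.139412 − 5.79704·4.54815e-05)/(23.6195)] = 1.499·0.826383 = 1.23875 mol/L.

1.239 mol/L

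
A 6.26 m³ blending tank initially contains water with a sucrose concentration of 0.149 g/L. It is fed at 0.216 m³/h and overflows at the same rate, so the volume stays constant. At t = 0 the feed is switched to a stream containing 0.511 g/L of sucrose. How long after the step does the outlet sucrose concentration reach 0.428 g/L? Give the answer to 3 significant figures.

Species balance: V dC/dt = Q(C_in − C) ⇒ τ = V/Q = 28.981 h.
C(t) = C_in + (C₀ − C_in) e^(−t/τ). Set C = 0.428 and solve for t:
e^(−t/τ) = (C − C_in)/(C₀ − C_in) = (0.428 − 0.511)/(0.149 − 0.511) = 0.22928
t = −τ ln(…) = 28.981 × 1.4728 = 42.684 h.

42.7 h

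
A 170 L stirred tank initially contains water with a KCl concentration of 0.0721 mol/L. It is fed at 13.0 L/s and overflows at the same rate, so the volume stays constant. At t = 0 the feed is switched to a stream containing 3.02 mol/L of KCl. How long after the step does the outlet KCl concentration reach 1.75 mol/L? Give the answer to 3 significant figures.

11.0 s

Species balance on the tank: V dC/dt = Q(C_in − C), so τ = V/Q = 13.077 s.
C(t) = C_in + (C₀ − C_in) e^(−t/τ). Set C = 1.75 and solve for t:
e^(−t/τ) = (C − C_in)/(C₀ − C_in) = (1.75 − 3.02)/(0.0721 − 3.02) = 0.43082
t = −τ ln(…) = 13.077 × 0.84208 = 11.012 s.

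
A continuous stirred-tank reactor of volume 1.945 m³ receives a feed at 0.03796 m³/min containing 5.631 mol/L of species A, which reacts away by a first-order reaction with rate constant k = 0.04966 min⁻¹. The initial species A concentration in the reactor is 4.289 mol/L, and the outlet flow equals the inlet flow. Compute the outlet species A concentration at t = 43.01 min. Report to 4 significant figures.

Accumulation = in − out − consumed: V dC/dt = Q C_in − Q C − k V C.
dC/dt = (Q/V) C_in − (Q/V + k) C; effective rate a = Q/V + k = 0.0195167 + 0.04966 = 0.0691767 min⁻¹.
C_ss = Q C_in/(Q + kV) = 1.58866 mol/L; C(t) = C_ss + (C₀ − C_ss) e^(−a t).
C(43.01) = 1.58866 + (2.70034)·e^(−0.0691767·43.01) = 1.58866 + (2.70034)·0.0510326 = 1.72647 mol/L.

1.726 mol/L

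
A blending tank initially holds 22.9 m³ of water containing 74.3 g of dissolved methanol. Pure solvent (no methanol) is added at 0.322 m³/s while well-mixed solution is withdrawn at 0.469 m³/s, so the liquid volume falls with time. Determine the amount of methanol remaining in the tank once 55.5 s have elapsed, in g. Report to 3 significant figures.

18.2 g

Let m(t) be the amount of methanol. Volume: V(t) = V₀ + (Q_in − Q_out) t = 22.9 − 0.14700 t; V(55.5) = 14.742 m³.
Solute balance: dm/dt = 0 − Q_out C = −Q_out m/V(t).
dm/m = −Q_out dt/(V₀ − 0.14700 t); integrating gives ln(m/m₀) = −(Q_out/(Q_in−Q_out)) ln(V/V₀).
m = m₀ (V₀/V)^(Q_out/(Q_in−Q_out)) = 74.3 × (22.9/14.742)^(-3.1905) = 18.225 g.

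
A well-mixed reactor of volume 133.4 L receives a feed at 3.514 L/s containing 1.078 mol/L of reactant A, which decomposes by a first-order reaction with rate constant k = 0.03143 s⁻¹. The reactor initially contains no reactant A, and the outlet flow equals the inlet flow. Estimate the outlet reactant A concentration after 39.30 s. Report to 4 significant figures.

0.4408 mol/L

Accumulation = in − out − consumed: V dC/dt = Q C_in − Q C − k V C.
dC/dt = (Q/V) C_in − (Q/V + k) C; effective rate a = Q/V + k = 0.0263418 + 0.03143 = 0.0577718 s⁻¹.
C_ss = Q C_in/(Q + kV) = 0.491528 mol/L; C(t) = C_ss + (C₀ − C_ss) e^(−a t).
C(39.30) = 0.491528 + (-0.491528)·e^(−0.0577718·39.30) = 0.491528 + (-0.491528)·0.103267 = 0.440769 mol/L.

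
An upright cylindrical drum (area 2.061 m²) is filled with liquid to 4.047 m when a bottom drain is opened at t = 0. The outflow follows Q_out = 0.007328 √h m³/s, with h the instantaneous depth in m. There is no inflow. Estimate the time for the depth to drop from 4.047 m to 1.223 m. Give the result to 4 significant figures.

509.5 s

With no inflow, A dh/dt = −0.007328 √h.
This is separable: 2 d(√h)/dt = −0.007328/A, so √h = √h₀ − (0.007328/(2A)) t.
t = 2A(√h₀ − √h)/0.007328 = 2·2.061·(√4.047 − √1.223)/0.007328
  = 4.12200 × (2.01172 − 1.10589) / 0.007328 = 509.525 s.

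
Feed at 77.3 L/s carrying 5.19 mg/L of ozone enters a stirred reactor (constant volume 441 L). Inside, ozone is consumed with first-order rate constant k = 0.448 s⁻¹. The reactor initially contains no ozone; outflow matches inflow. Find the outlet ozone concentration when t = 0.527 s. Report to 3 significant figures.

V dC/dt = Q(C_in − C) − k V C.
This is linear with rate a = Q/V + k = 0.62328 s⁻¹.
C_ss = Q C_in/(Q + kV) = 1.4596 mg/L; C(t) = C_ss + (C₀ − C_ss) e^(−a t).
C(0.527) = 1.4596 + (-1.4596)·e^(−0.62328·0.527) = 1.4596 + (-1.4596)·0.72002 = 0.40864 mg/L.

0.409 mg/L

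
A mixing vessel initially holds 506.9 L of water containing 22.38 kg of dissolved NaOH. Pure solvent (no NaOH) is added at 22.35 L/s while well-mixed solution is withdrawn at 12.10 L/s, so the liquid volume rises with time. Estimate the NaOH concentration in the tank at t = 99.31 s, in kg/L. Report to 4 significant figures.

0.004000 kg/L

Let m(t) be the amount of NaOH. Volume: V(t) = V₀ + (Q_in − Q_out) t = 506.9 + 10.2500 t; V(99.31) = 1524.83 L.
Species balance (pure solvent in): dm/dt = −Q_out · m/V(t).
Separate: dm/m = −Q_out dt/V(t) ⇒ ln(m/m₀) = −(Q_out/(Q_in−Q_out)) ln(V/V₀).
m = m₀ (V₀/V)^(Q_out/(Q_in−Q_out)) = 22.38 × (506.9/1524.83)^(1.18049) = 6.09866 kg.
C = m/V = 6.09866/1524.83 = 0.00399958 kg/L.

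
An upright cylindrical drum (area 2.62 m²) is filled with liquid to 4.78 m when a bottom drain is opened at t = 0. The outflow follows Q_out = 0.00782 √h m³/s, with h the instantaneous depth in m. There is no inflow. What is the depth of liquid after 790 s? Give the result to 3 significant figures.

1.01 m

With no inflow, A dh/dt = −0.00782 √h.
∫ h^(−1/2) dh = −(0.00782/A) ∫ dt, giving 2√h = 2√h₀ − (0.00782/A) t.
√h = √4.78 − 0.00782·790/(2·2.62) = 2.1863 − 1.1790 = 1.0074.
h = 1.0074² = 1.0148 m.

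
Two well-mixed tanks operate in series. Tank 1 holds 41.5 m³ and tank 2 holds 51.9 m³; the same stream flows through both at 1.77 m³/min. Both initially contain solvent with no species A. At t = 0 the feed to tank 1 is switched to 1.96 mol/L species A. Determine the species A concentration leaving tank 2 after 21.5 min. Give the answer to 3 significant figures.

0.388 mol/L

Time constants: τᵢ = Vᵢ/Q for each well-mixed tank.
τ₁ = 41.5/1.77 = 23.446 min; τ₂ = 51.9/1.77 = 29.322 min.
Solving the cascade with C₁(0)=C₂(0)=0 gives C₂(t) = C_in[1 − (τ₁ e^(−t/τ₁) − τ₂ e^(−t/τ₂))/(τ₁ − τ₂)].
At t = 21.5: e^(−t/τ₁) = 0.39972, e^(−t/τ₂) = 0.48035.
C₂ = 1.96·[1 − (23.446·0.39972 − 29.322·0.48035)/(-5.8757)] = 1.96·0.19790 = 0.38789 mol/L.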